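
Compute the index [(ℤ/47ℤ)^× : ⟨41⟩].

1

The order of 41 must divide φ(47) = 47 − 1 = 46 = 2 · 23.
Divisors of 46: 1, 2, 23, 46.
Compute 41^d (mod 47) for the divisors d until we hit 1:
41^1 ≡ 41
41^2 ≡ 36
41^23 ≡ 46
41^46 ≡ 1
Thus |⟨41⟩| = ord(41) = 46.
Index = |(Z/47Z)^×| / |⟨41⟩| = 46 / 46 = 1.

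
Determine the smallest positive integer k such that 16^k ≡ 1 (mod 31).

Since 16 ∈ (Z/31Z)^×, its order divides φ(31) = 31 − 1 = 30 = 2 · 3 · 5.
Divisors of 30: 1, 2, 3, 5, 6, 10, 15, 30.
Evaluate successive powers at the divisors of 30:
16^1 ≡ 16 (mod 31)
16^2 ≡ 8 (mod 31)
16^3 ≡ 4 (mod 31)
16^5 ≡ 1 (mod 31) ✓
Hence ord(16) = 5.

5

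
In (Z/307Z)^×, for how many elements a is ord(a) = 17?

16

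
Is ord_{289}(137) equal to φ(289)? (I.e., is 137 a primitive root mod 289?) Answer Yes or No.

φ(289) = φ(17^2) = 17·(17−1) = 272 = 2^4 · 17.
137 is a primitive root mod 289 iff 137^(φ(289)/q) ≢ 1 for every prime q | φ(289), i.e. q ∈ {2, 17}.
137^136 ≡ 1 (mod 289)  [q = 2: ≡ 1 ✗]
137^16 ≡ 154 (mod 289)  [q = 17: ≢ 1 ✓]
Since 137^136 ≡ 1, the order of 137 divides 136 < 272, so 137 is not a primitive root.

No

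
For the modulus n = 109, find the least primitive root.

φ(109) = 109 − 1 = 108 = 2^2 · 3^3.
Test candidates g = 2, 3, … against the prime factors q ∈ {2, 3} of φ(109): g is a generator iff g^(108/q) ≢ 1 for every such q.
g = 2: 2^54 ≡ 108; 2^36 ≡ 1 — hits 1, so not a primitive root.
g = 3: 3^54 ≡ 1 — hits 1, so not a primitive root.
g = 4: 4^54 ≡ 1 — hits 1, so not a primitive root.
g = 5: 5^54 ≡ 1 — hits 1, so not a primitive root.
g = 6: 6^54 ≡ 108; 6^36 ≡ 63 — none is 1, so 6 is a primitive root.
Hence the least primitive root of 109 is 6.

6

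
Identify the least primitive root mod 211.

2

φ(211) = 211 − 1 = 210 = 2 · 3 · 5 · 7.
g is a primitive root iff g^(210/q) ≢ 1 (mod 211) for each prime q ∈ {2, 3, 5, 7}.
g = 2: 2^105 ≡ 210; 2^70 ≡ 196; 2^42 ≡ 107; 2^30 ≡ 171 — none is 1, so 2 is a primitive root.
Hence the least primitive root of 211 is 2.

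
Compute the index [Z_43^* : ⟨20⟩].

1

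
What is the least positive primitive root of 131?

2

φ(131) = 131 − 1 = 130 = 2 · 5 · 13.
g is a primitive root iff g^(130/q) ≢ 1 (mod 131) for each prime q ∈ {2, 5, 13}.
g = 2: 2^65 ≡ 130; 2^26 ≡ 53; 2^10 ≡ 107 — none is 1, so 2 is a primitive root.
So 2 is the smallest generator of (Z/131Z)^×.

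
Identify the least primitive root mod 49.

3

φ(49) = φ(7^2) = 7·(7−1) = 42 = 2 · 3 · 7.
Test candidates g = 2, 3, … against the prime factors q ∈ {2, 3, 7} of φ(49): g is a generator iff g^(42/q) ≢ 1 for every such q.
g = 2: 2^21 ≡ 1 — hits 1, so not a primitive root.
g = 3: 3^21 ≡ 48; 3^14 ≡ 30; 3^6 ≡ 43 — none is 1, so 3 is a primitive root.
The smallest primitive root modulo 49 is 3.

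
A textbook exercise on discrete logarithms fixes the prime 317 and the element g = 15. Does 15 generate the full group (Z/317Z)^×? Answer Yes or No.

No

φ(317) = 317 − 1 = 316 = 2^2 · 79.
Test 15^(316/q) mod 317 for each prime factor q of 316:
15^158 ≡ 1 (mod 317)  [q = 2: ≡ 1 ✗]
15^4 ≡ 222 (mod 317)  [q = 79: ≢ 1 ✓]
Since 15^158 ≡ 1, the order of 15 divides 158 < 316, so 15 is not a primitive root.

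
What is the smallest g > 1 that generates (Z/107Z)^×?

φ(107) = 107 − 1 = 106 = 2 · 53.
g is a primitive root iff g^(106/q) ≢ 1 (mod 107) for each prime q ∈ {2, 53}.
g = 2: 2^53 ≡ 106; 2^2 ≡ 4 — none is 1, so 2 is a primitive root.
So 2 is the smallest generator of (Z/107Z)^×.

2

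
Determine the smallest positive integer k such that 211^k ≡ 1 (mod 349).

ord(211) | φ(349) = 349 − 1 = 348 = 2^2 · 3 · 29.
Divisors of 348: 1, 2, 3, 4, 6, 12, 29, 58, 87, 116, 174, 348.
Test each divisor d:
211^1 ≡ 211 (mod 349)
211^2 ≡ 198 (mod 349)
211^3 ≡ 247 (mod 349)
211^4 ≡ 116 (mod 349)
211^6 ≡ 283 (mod 349)
211^12 ≡ 168 (mod 349)
211^29 ≡ 24 (mod 349)
211^58 ≡ 227 (mod 349)
211^87 ≡ 213 (mod 349)
211^116 ≡ 226 (mod 349)
211^174 ≡ 348 (mod 349)
211^348 ≡ 1 (mod 349) ✓
The smallest such exponent is 348, so the order of 211 is 348.

348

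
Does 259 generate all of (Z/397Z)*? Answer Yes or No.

φ(397) = 397 − 1 = 396 = 2^2 · 3^2 · 11.
It suffices to check that the order of 259 is not a proper divisor of 396: compute 259^(396/q) for q ∈ {2, 3, 11}.
259^198 ≡ 396 (mod 397)  [q = 2: ≢ 1 ✓]
259^132 ≡ 362 (mod 397)  [q = 3: ≢ 1 ✓]
259^36 ≡ 126 (mod 397)  [q = 11: ≢ 1 ✓]
None equal 1, so ord_397(259) = 396: 259 is a primitive root.

Yes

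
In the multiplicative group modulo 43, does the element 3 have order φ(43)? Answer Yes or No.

φ(43) = 43 − 1 = 42 = 2 · 3 · 7.
Test 3^(42/q) mod 43 for each prime factor q of 42:
3^21 ≡ 42 (mod 43)  [q = 2: ≢ 1 ✓]
3^14 ≡ 36 (mod 43)  [q = 3: ≢ 1 ✓]
3^6 ≡ 41 (mod 43)  [q = 7: ≢ 1 ✓]
Every test exponent gives a nontrivial residue, hence 3 generates the full group.

Yes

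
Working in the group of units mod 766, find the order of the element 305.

191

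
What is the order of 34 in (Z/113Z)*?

The order of 34 must divide φ(113) = 113 − 1 = 112 = 2^4 · 7.
Divisors of 112: 1, 2, 4, 7, 8, 14, 16, 28, 56, 112.
Test each divisor d:
34^1 ≡ 34
34^2 ≡ 26
34^4 ≡ 111
34^7 ≡ 40
34^8 ≡ 4
34^14 ≡ 18
34^16 ≡ 16
34^28 ≡ 98
34^56 ≡ 112
34^112 ≡ 1
So ord_113(34) = 112.

112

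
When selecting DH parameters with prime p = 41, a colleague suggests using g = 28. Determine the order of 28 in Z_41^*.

40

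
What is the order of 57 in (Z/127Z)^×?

126

By Lagrange's theorem, ord_127(57) divides φ(127) = 127 − 1 = 126 = 2 · 3^2 · 7.
Divisors of 126: 1, 2, 3, 6, 7, 9, 14, 18, 21, 42, 63, 126.
Evaluate successive powers at the divisors of 126:
57^1 ≡ 57 (mod 127)
57^2 ≡ 74 (mod 127)
57^3 ≡ 27 (mod 127)
57^6 ≡ 94 (mod 127)
57^7 ≡ 24 (mod 127)
57^9 ≡ 125 (mod 127)
57^14 ≡ 68 (mod 127)
57^18 ≡ 4 (mod 127)
57^21 ≡ 108 (mod 127)
57^42 ≡ 107 (mod 127)
57^63 ≡ 126 (mod 127)
57^126 ≡ 1 (mod 127) ✓
So ord_127(57) = 126.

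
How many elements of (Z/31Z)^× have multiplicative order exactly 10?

4

φ(31) = 31 − 1 = 30 = 2 · 3 · 5.
In a cyclic group of order 30, there are φ(d) elements of order d for each divisor d of 30, and zero for non-divisors.
10 = 2 · 5 divides 30, and φ(10) = 4.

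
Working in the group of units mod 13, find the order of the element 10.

By Lagrange's theorem, ord_13(10) divides φ(13) = 13 − 1 = 12 = 2^2 · 3.
Divisors of 12: 1, 2, 3, 4, 6, 12.
Check 10^d mod 13 for each divisor in increasing order:
10^1 ≡ 10 (mod 13)
10^2 ≡ 9 (mod 13)
10^3 ≡ 12 (mod 13)
10^4 ≡ 3 (mod 13)
10^6 ≡ 1 (mod 13) ✓
So ord_13(10) = 6.

6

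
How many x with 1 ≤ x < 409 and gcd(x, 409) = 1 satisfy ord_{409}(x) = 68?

32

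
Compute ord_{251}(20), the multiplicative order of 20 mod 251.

ord(20) | φ(251) = 251 − 1 = 250 = 2 · 5^3.
Divisors of 250: 1, 2, 5, 10, 25, 50, 125, 250.
Evaluate successive powers at the divisors of 250:
20^1 ≡ 20 (mod 251)
20^2 ≡ 149 (mod 251)
20^5 ≡ 1 (mod 251) ✓
So ord_251(20) = 5.

5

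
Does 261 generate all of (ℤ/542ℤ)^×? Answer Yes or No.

φ(542) = φ(2)·φ(271) = 1·270 = 270 = 2 · 3^3 · 5.
261 is a primitive root mod 542 iff 261^(φ(542)/q) ≢ 1 for every prime q | φ(542), i.e. q ∈ {2, 3, 5}.
261^135 ≡ 541 (mod 542)  [q = 2: ≢ 1 ✓]
261^90 ≡ 1 (mod 542)  [q = 3: ≡ 1 ✗]
261^54 ≡ 515 (mod 542)  [q = 5: ≢ 1 ✓]
261^90 ≡ 1 shows ord(261) | 90, strictly less than φ(542); not a primitive root.

No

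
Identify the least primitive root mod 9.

2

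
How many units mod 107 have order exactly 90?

0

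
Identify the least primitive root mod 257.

3

φ(257) = 257 − 1 = 256 = 2^8.
g is a primitive root iff g^(256/q) ≢ 1 (mod 257) for each prime q ∈ {2}.
g = 2: 2^128 ≡ 1 — hits 1, so not a primitive root.
g = 3: 3^128 ≡ 256 — none is 1, so 3 is a primitive root.
The smallest primitive root modulo 257 is 3.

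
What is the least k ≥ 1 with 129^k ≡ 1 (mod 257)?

16

Since 129 ∈ (Z/257Z)^×, its order divides φ(257) = 257 − 1 = 256 = 2^8.
Divisors of 256: 1, 2, 4, 8, 16, 32, 64, 128, 256.
Evaluate successive powers at the divisors of 256:
129^1 ≡ 129 (mod 257)
129^2 ≡ 193 (mod 257)
129^4 ≡ 241 (mod 257)
129^8 ≡ 256 (mod 257)
129^16 ≡ 1 (mod 257) ✓
Hence ord(129) = 16.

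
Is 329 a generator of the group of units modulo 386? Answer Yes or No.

Yes

φ(386) = φ(2)·φ(193) = 1·192 = 192 = 2^6 · 3.
329 is a primitive root mod 386 iff 329^(φ(386)/q) ≢ 1 for every prime q | φ(386), i.e. q ∈ {2, 3}.
329^96 ≡ 385 (mod 386)  [q = 2: ≢ 1 ✓]
329^64 ≡ 277 (mod 386)  [q = 3: ≢ 1 ✓]
All checks pass, so 329 has order 192 and is a primitive root modulo 386.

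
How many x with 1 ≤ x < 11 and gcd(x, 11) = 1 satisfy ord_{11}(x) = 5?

φ(11) = 11 − 1 = 10 = 2 · 5.
Since (Z/11Z)^× is cyclic of order 10, the number of elements of order d is φ(d) when d | 10 and 0 otherwise.
5 | 10, and φ(5) = 5 − 1 = 4.

4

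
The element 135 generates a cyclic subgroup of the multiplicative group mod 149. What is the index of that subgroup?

1

Since 135 ∈ (Z/149Z)^×, its order divides φ(149) = 149 − 1 = 148 = 2^2 · 37.
Divisors of 148: 1, 2, 4, 37, 74, 148.
Evaluate successive powers at the divisors of 148:
135^1 ≡ 135 (mod 149)
135^2 ≡ 47 (mod 149)
135^4 ≡ 123 (mod 149)
135^37 ≡ 105 (mod 149)
135^74 ≡ 148 (mod 149)
135^148 ≡ 1 (mod 149) ✓
So ord_149(135) = 148, hence |⟨135⟩| = 148.
[(Z/149Z)^× : ⟨135⟩] = 148/148 = 1.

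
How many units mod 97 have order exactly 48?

16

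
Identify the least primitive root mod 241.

φ(241) = 241 − 1 = 240 = 2^4 · 3 · 5.
g is a primitive root iff g^(240/q) ≢ 1 (mod 241) for each prime q ∈ {2, 3, 5}.
g = 2: 2^120 ≡ 1 — hits 1, so not a primitive root.
g = 3: 3^120 ≡ 1 — hits 1, so not a primitive root.
g = 4: 4^120 ≡ 1 — hits 1, so not a primitive root.
g = 5: 5^120 ≡ 1 — hits 1, so not a primitive root.
g = 6: 6^120 ≡ 1 — hits 1, so not a primitive root.
g = 7: 7^120 ≡ 240; 7^80 ≡ 15; 7^48 ≡ 91 — none is 1, so 7 is a primitive root.
The smallest primitive root modulo 241 is 7.

7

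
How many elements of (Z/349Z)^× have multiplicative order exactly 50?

φ(349) = 349 − 1 = 348 = 2^2 · 3 · 29.
Since (Z/349Z)^× is cyclic of order 348, the number of elements of order d is φ(d) when d | 348 and 0 otherwise.
50 does not divide 348, so no element of (Z/349Z)^× has order 50.

0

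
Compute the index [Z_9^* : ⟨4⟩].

Since 4 ∈ (Z/9Z)^×, its order divides φ(9) = φ(3^2) = 3·(3−1) = 6 = 2 · 3.
Divisors of 6: 1, 2, 3, 6.
Check 4^d mod 9 for each divisor in increasing order:
4^1 ≡ 4 (mod 9)
4^2 ≡ 7 (mod 9)
4^3 ≡ 1 (mod 9) ✓
Thus |⟨4⟩| = ord(4) = 3.
The index is φ(9) / ord(4) = 6 / 3 = 2.

2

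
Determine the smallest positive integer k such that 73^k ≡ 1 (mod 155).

ord(73) | φ(155) = φ(5·31) = (5−1)·(31−1) = 4·30 = 120 = 2^3 · 3 · 5.
Divisors of 120: 1, 2, 3, 4, 5, 6, 8, 10, 12, 15, 20, 24, 30, 40, 60, 120.
Evaluate successive powers at the divisors of 120:
73^1 ≡ 73 (mod 155)
73^2 ≡ 59 (mod 155)
73^3 ≡ 122 (mod 155)
73^4 ≡ 71 (mod 155)
73^5 ≡ 68 (mod 155)
73^6 ≡ 4 (mod 155)
73^8 ≡ 81 (mod 155)
73^10 ≡ 129 (mod 155)
73^12 ≡ 16 (mod 155)
73^15 ≡ 92 (mod 155)
73^20 ≡ 56 (mod 155)
73^24 ≡ 101 (mod 155)
73^30 ≡ 94 (mod 155)
73^40 ≡ 36 (mod 155)
73^60 ≡ 1 (mod 155) ✓
So ord_155(73) = 60.

60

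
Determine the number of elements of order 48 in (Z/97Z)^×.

φ(97) = 97 − 1 = 96 = 2^5 · 3.
Since (Z/97Z)^× is cyclic of order 96, the number of elements of order d is φ(d) when d | 96 and 0 otherwise.
48 = 2^4 · 3 divides 96, and φ(48) = 16.

16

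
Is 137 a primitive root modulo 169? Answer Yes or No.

Yes

φ(169) = φ(13^2) = 13·(13−1) = 156 = 2^2 · 3 · 13.
Test 137^(156/q) mod 169 for each prime factor q of 156:
137^78 ≡ 168 (mod 169)  [q = 2: ≢ 1 ✓]
137^52 ≡ 22 (mod 169)  [q = 3: ≢ 1 ✓]
137^12 ≡ 27 (mod 169)  [q = 13: ≢ 1 ✓]
None equal 1, so ord_169(137) = 156: 137 is a primitive root.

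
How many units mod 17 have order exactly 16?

8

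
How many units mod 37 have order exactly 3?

2

φ(37) = 37 − 1 = 36 = 2^2 · 3^2.
Since (Z/37Z)^× is cyclic of order 36, the number of elements of order d is φ(d) when d | 36 and 0 otherwise.
3 | 36, and φ(3) = 3 − 1 = 2.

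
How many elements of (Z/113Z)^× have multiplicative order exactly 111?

0

φ(113) = 113 − 1 = 112 = 2^4 · 7.
In a cyclic group of order 112, there are φ(d) elements of order d for each divisor d of 112, and zero for non-divisors.
Since 111 ∤ 112, the count is 0.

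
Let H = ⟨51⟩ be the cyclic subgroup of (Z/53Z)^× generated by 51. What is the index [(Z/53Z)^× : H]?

1

Since 51 ∈ (Z/53Z)^×, its order divides φ(53) = 53 − 1 = 52 = 2^2 · 13.
Divisors of 52: 1, 2, 4, 13, 26, 52.
Compute 51^d (mod 53) for the divisors d until we hit 1:
51^1 ≡ 51
51^2 ≡ 4
51^4 ≡ 16
51^13 ≡ 23
51^26 ≡ 52
51^52 ≡ 1
The order of 51 is 52, so the subgroup it generates has 52 elements.
The index is φ(53) / ord(51) = 52 / 52 = 1.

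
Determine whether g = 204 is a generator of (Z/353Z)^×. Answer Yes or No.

Yes

φ(353) = 353 − 1 = 352 = 2^5 · 11.
Test 204^(352/q) mod 353 for each prime factor q of 352:
204^176 ≡ 352 (mod 353)  [q = 2: ≢ 1 ✓]
204^32 ≡ 22 (mod 353)  [q = 11: ≢ 1 ✓]
None equal 1, so ord_353(204) = 352: 204 is a primitive root.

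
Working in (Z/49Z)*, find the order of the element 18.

3

The order of 18 must divide φ(49) = φ(7^2) = 7·(7−1) = 42 = 2 · 3 · 7.
Divisors of 42: 1, 2, 3, 6, 7, 14, 21, 42.
Evaluate successive powers at the divisors of 42:
18^1 ≡ 18 (mod 49)
18^2 ≡ 30 (mod 49)
18^3 ≡ 1 (mod 49) ✓
The smallest such exponent is 3, so the order of 18 is 3.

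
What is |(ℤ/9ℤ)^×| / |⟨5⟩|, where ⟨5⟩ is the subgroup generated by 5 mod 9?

The order of 5 must divide φ(9) = φ(3^2) = 3·(3−1) = 6 = 2 · 3.
Divisors of 6: 1, 2, 3, 6.
Check 5^d mod 9 for each divisor in increasing order:
5^1 ≡ 5 (mod 9)
5^2 ≡ 7 (mod 9)
5^3 ≡ 8 (mod 9)
5^6 ≡ 1 (mod 9) ✓
So ord_9(5) = 6, hence |⟨5⟩| = 6.
The index is φ(9) / ord(5) = 6 / 6 = 1.

1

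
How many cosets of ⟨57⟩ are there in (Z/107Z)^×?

2

Since 57 ∈ (Z/107Z)^×, its order divides φ(107) = 107 − 1 = 106 = 2 · 53.
Divisors of 106: 1, 2, 53, 106.
Compute 57^d (mod 107) for the divisors d until we hit 1:
57^1 ≡ 57 (mod 107)
57^2 ≡ 39 (mod 107)
57^53 ≡ 1 (mod 107) ✓
Thus |⟨57⟩| = ord(57) = 53.
Index = |(Z/107Z)^×| / |⟨57⟩| = 106 / 53 = 2.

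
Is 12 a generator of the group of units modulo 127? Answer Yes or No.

φ(127) = 127 − 1 = 126 = 2 · 3^2 · 7.
12 is a primitive root mod 127 iff 12^(φ(127)/q) ≢ 1 for every prime q | φ(127), i.e. q ∈ {2, 3, 7}.
12^63 ≡ 126 (mod 127)  [q = 2: ≢ 1 ✓]
12^42 ≡ 107 (mod 127)  [q = 3: ≢ 1 ✓]
12^18 ≡ 8 (mod 127)  [q = 7: ≢ 1 ✓]
Every test exponent gives a nontrivial residue, hence 12 generates the full group.

Yes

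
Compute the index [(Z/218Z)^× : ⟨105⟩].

Since 105 ∈ (Z/218Z)^×, its order divides φ(218) = φ(2)·φ(109) = 1·108 = 108 = 2^2 · 3^3.
Divisors of 108: 1, 2, 3, 4, 6, 9, 12, 18, 27, 36, 54, 108.
Test each divisor d:
105^1 ≡ 105 (mod 218)
105^2 ≡ 125 (mod 218)
105^3 ≡ 45 (mod 218)
105^4 ≡ 147 (mod 218)
105^6 ≡ 63 (mod 218)
105^9 ≡ 1 (mod 218) ✓
Thus |⟨105⟩| = ord(105) = 9.
The index is φ(218) / ord(105) = 108 / 9 = 12.

12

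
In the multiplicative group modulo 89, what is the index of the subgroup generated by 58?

1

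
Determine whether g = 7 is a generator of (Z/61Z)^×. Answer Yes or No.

Yes

φ(61) = 61 − 1 = 60 = 2^2 · 3 · 5.
An element g generates (Z/61Z)^× iff g^(60/q) ≢ 1 (mod 61) for each prime q ∈ {2, 3, 5}.
7^30 ≡ 60 (mod 61)  [q = 2: ≢ 1 ✓]
7^20 ≡ 47 (mod 61)  [q = 3: ≢ 1 ✓]
7^12 ≡ 34 (mod 61)  [q = 5: ≢ 1 ✓]
All checks pass, so 7 has order 60 and is a primitive root modulo 61.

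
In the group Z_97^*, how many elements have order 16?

8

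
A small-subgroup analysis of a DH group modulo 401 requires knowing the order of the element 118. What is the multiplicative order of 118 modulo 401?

ord(118) | φ(401) = 401 − 1 = 400 = 2^4 · 5^2.
Divisors of 400: 1, 2, 4, 5, 8, 10, 16, 20, 25, 40, 50, 80, 100, 200, 400.
Compute 118^d (mod 401) for the divisors d until we hit 1:
118^1 ≡ 118 (mod 401)
118^2 ≡ 290 (mod 401)
118^4 ≡ 291 (mod 401)
118^5 ≡ 253 (mod 401)
118^8 ≡ 70 (mod 401)
118^10 ≡ 250 (mod 401)
118^16 ≡ 88 (mod 401)
118^20 ≡ 345 (mod 401)
118^25 ≡ 268 (mod 401)
118^40 ≡ 329 (mod 401)
118^50 ≡ 45 (mod 401)
118^80 ≡ 372 (mod 401)
118^100 ≡ 20 (mod 401)
118^200 ≡ 400 (mod 401)
118^400 ≡ 1 (mod 401) ✓
So ord_401(118) = 400.

400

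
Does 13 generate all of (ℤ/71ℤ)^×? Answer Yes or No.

φ(71) = 71 − 1 = 70 = 2 · 5 · 7.
An element g generates (Z/71Z)^× iff g^(70/q) ≢ 1 (mod 71) for each prime q ∈ {2, 5, 7}.
13^35 ≡ 70 (mod 71)  [q = 2: ≢ 1 ✓]
13^14 ≡ 25 (mod 71)  [q = 5: ≢ 1 ✓]
13^10 ≡ 20 (mod 71)  [q = 7: ≢ 1 ✓]
All checks pass, so 13 has order 70 and is a primitive root modulo 71.

Yes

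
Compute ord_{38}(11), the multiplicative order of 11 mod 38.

3

The order of 11 must divide φ(38) = φ(2)·φ(19) = 1·18 = 18 = 2 · 3^2.
Divisors of 18: 1, 2, 3, 6, 9, 18.
Test each divisor d:
11^1 ≡ 11 (mod 38)
11^2 ≡ 7 (mod 38)
11^3 ≡ 1 (mod 38) ✓
So ord_38(11) = 3.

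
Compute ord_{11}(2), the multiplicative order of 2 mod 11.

10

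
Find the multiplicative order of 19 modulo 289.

136

The order of 19 must divide φ(289) = φ(17^2) = 17·(17−1) = 272 = 2^4 · 17.
Divisors of 272: 1, 2, 4, 8, 16, 17, 34, 68, 136, 272.
Evaluate successive powers at the divisors of 272:
19^1 ≡ 19 (mod 289)
19^2 ≡ 72 (mod 289)
19^4 ≡ 271 (mod 289)
19^8 ≡ 35 (mod 289)
19^16 ≡ 69 (mod 289)
19^17 ≡ 155 (mod 289)
19^34 ≡ 38 (mod 289)
19^68 ≡ 288 (mod 289)
19^136 ≡ 1 (mod 289) ✓
The smallest such exponent is 136, so the order of 19 is 136.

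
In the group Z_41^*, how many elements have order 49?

0

φ(41) = 41 − 1 = 40 = 2^3 · 5.
In a cyclic group of order 40, there are φ(d) elements of order d for each divisor d of 40, and zero for non-divisors.
49 does not divide 40, so no element of (Z/41Z)^× has order 49.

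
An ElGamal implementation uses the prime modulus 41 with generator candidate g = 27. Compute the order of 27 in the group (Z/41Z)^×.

8

ord(27) | φ(41) = 41 − 1 = 40 = 2^3 · 5.
Divisors of 40: 1, 2, 4, 5, 8, 10, 20, 40.
Test each divisor d:
27^1 ≡ 27 (mod 41)
27^2 ≡ 32 (mod 41)
27^4 ≡ 40 (mod 41)
27^5 ≡ 14 (mod 41)
27^8 ≡ 1 (mod 41) ✓
Hence ord(27) = 8.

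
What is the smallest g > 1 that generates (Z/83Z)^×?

2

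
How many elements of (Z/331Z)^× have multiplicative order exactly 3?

φ(331) = 331 − 1 = 330 = 2 · 3 · 5 · 11.
In a cyclic group of order 330, there are φ(d) elements of order d for each divisor d of 330, and zero for non-divisors.
3 | 330, and φ(3) = 3 − 1 = 2.

2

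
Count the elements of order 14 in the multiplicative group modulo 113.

6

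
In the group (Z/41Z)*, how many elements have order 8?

φ(41) = 41 − 1 = 40 = 2^3 · 5.
In a cyclic group of order 40, there are φ(d) elements of order d for each divisor d of 40, and zero for non-divisors.
8 = 2^3 divides 40, and φ(8) = 4.

4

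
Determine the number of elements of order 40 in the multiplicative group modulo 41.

16

φ(41) = 41 − 1 = 40 = 2^3 · 5.
Since (Z/41Z)^× is cyclic of order 40, the number of elements of order d is φ(d) when d | 40 and 0 otherwise.
40 = 2^3 · 5 divides 40, and φ(40) = 16.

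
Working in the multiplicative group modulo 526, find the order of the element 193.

Since 193 ∈ (Z/526Z)^×, its order divides φ(526) = φ(2)·φ(263) = 1·262 = 262 = 2 · 131.
Divisors of 262: 1, 2, 131, 262.
Compute 193^d (mod 526) for the divisors d until we hit 1:
193^1 ≡ 193 (mod 526)
193^2 ≡ 429 (mod 526)
193^131 ≡ 525 (mod 526)
193^262 ≡ 1 (mod 526) ✓
Therefore the multiplicative order of 193 modulo 526 is 262.

262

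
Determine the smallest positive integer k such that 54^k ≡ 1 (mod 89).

The order of 54 must divide φ(89) = 89 − 1 = 88 = 2^3 · 11.
Divisors of 88: 1, 2, 4, 8, 11, 22, 44, 88.
Check 54^d mod 89 for each divisor in increasing order:
54^1 ≡ 54
54^2 ≡ 68
54^4 ≡ 85
54^8 ≡ 16
54^11 ≡ 12
54^22 ≡ 55
54^44 ≡ 88
54^88 ≡ 1
Therefore the multiplicative order of 54 modulo 89 is 88.

88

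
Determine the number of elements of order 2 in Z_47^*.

1

φ(47) = 47 − 1 = 46 = 2 · 23.
(Z/47Z)^× is cyclic (|G| = 46); a cyclic group of order m has exactly φ(d) elements of each order d | m, and none otherwise.
2 | 46, and φ(2) = 2 − 1 = 1.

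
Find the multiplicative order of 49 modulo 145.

14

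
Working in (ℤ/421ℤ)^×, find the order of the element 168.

420

The order of 168 must divide φ(421) = 421 − 1 = 420 = 2^2 · 3 · 5 · 7.
Divisors of 420: 1, 2, 3, 4, 5, 6, 7, 10, 12, 14, 15, 20, 21, 28, 30, 35, 42, 60, 70, 84, 105, 140, 210, 420.
Check 168^d mod 421 for each divisor in increasing order:
168^1 ≡ 168 (mod 421)
168^2 ≡ 17 (mod 421)
168^3 ≡ 330 (mod 421)
168^4 ≡ 289 (mod 421)
168^5 ≡ 137 (mod 421)
168^6 ≡ 282 (mod 421)
168^7 ≡ 224 (mod 421)
168^10 ≡ 245 (mod 421)
168^12 ≡ 376 (mod 421)
168^14 ≡ 77 (mod 421)
168^15 ≡ 306 (mod 421)
168^20 ≡ 243 (mod 421)
168^21 ≡ 408 (mod 421)
168^28 ≡ 35 (mod 421)
168^30 ≡ 174 (mod 421)
168^35 ≡ 262 (mod 421)
168^42 ≡ 169 (mod 421)
168^60 ≡ 385 (mod 421)
168^70 ≡ 21 (mod 421)
168^84 ≡ 354 (mod 421)
168^105 ≡ 29 (mod 421)
168^140 ≡ 20 (mod 421)
168^210 ≡ 420 (mod 421)
168^420 ≡ 1 (mod 421) ✓
Hence ord(168) = 420.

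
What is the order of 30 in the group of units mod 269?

134

Since 30 ∈ (Z/269Z)^×, its order divides φ(269) = 269 − 1 = 268 = 2^2 · 67.
Divisors of 268: 1, 2, 4, 67, 134, 268.
Test each divisor d:
30^1 ≡ 30
30^2 ≡ 93
30^4 ≡ 41
30^67 ≡ 268
30^134 ≡ 1
Hence ord(30) = 134.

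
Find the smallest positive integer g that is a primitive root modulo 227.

2

φ(227) = 227 − 1 = 226 = 2 · 113.
g is a primitive root iff g^(226/q) ≢ 1 (mod 227) for each prime q ∈ {2, 113}.
g = 2: 2^113 ≡ 226; 2^2 ≡ 4 — none is 1, so 2 is a primitive root.
Hence the least primitive root of 227 is 2.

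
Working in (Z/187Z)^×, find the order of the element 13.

Since 13 ∈ (Z/187Z)^×, its order divides φ(187) = φ(11·17) = (11−1)·(17−1) = 10·16 = 160 = 2^5 · 5.
Divisors of 160: 1, 2, 4, 5, 8, 10, 16, 20, 32, 40, 80, 160.
Check 13^d mod 187 for each divisor in increasing order:
13^1 ≡ 13 (mod 187)
13^2 ≡ 169 (mod 187)
13^4 ≡ 137 (mod 187)
13^5 ≡ 98 (mod 187)
13^8 ≡ 69 (mod 187)
13^10 ≡ 67 (mod 187)
13^16 ≡ 86 (mod 187)
13^20 ≡ 1 (mod 187) ✓
The smallest such exponent is 20, so the order of 13 is 20.

20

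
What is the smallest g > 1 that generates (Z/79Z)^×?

3

φ(79) = 79 − 1 = 78 = 2 · 3 · 13.
g is a primitive root iff g^(78/q) ≢ 1 (mod 79) for each prime q ∈ {2, 3, 13}.
g = 2: 2^39 ≡ 1 — hits 1, so not a primitive root.
g = 3: 3^39 ≡ 78; 3^26 ≡ 23; 3^6 ≡ 18 — none is 1, so 3 is a primitive root.
So 3 is the smallest generator of (Z/79Z)^×.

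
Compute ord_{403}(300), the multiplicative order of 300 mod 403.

30

Since 300 ∈ (Z/403Z)^×, its order divides φ(403) = φ(13·31) = (13−1)·(31−1) = 12·30 = 360 = 2^3 · 3^2 · 5.
Divisors of 360: 1, 2, 3, 4, 5, 6, 8, 9, 10, 12, 15, 18, 20, 24, 30, 36, 40, 45, 60, 72, 90, 120, 180, 360.
Check 300^d mod 403 for each divisor in increasing order:
300^1 ≡ 300 (mod 403)
300^2 ≡ 131 (mod 403)
300^3 ≡ 209 (mod 403)
300^4 ≡ 235 (mod 403)
300^5 ≡ 378 (mod 403)
300^6 ≡ 157 (mod 403)
300^8 ≡ 14 (mod 403)
300^9 ≡ 170 (mod 403)
300^10 ≡ 222 (mod 403)
300^12 ≡ 66 (mod 403)
300^15 ≡ 92 (mod 403)
300^18 ≡ 287 (mod 403)
300^20 ≡ 118 (mod 403)
300^24 ≡ 326 (mod 403)
300^30 ≡ 1 (mod 403) ✓
Hence ord(300) = 30.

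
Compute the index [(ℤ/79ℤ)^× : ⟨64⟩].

6

By Lagrange's theorem, ord_79(64) divides φ(79) = 79 − 1 = 78 = 2 · 3 · 13.
Divisors of 78: 1, 2, 3, 6, 13, 26, 39, 78.
Evaluate successive powers at the divisors of 78:
64^1 ≡ 64 (mod 79)
64^2 ≡ 67 (mod 79)
64^3 ≡ 22 (mod 79)
64^6 ≡ 10 (mod 79)
64^13 ≡ 1 (mod 79) ✓
The order of 64 is 13, so the subgroup it generates has 13 elements.
Index = |(Z/79Z)^×| / |⟨64⟩| = 78 / 13 = 6.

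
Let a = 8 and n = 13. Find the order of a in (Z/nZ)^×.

4

Since 8 ∈ (Z/13Z)^×, its order divides φ(13) = 13 − 1 = 12 = 2^2 · 3.
Divisors of 12: 1, 2, 3, 4, 6, 12.
Test each divisor d:
8^1 ≡ 8
8^2 ≡ 12
8^3 ≡ 5
8^4 ≡ 1
Therefore the multiplicative order of 8 modulo 13 is 4.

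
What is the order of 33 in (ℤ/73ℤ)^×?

The order of 33 must divide φ(73) = 73 − 1 = 72 = 2^3 · 3^2.
Divisors of 72: 1, 2, 3, 4, 6, 8, 9, 12, 18, 24, 36, 72.
Check 33^d mod 73 for each divisor in increasing order:
33^1 ≡ 33 (mod 73)
33^2 ≡ 67 (mod 73)
33^3 ≡ 21 (mod 73)
33^4 ≡ 36 (mod 73)
33^6 ≡ 3 (mod 73)
33^8 ≡ 55 (mod 73)
33^9 ≡ 63 (mod 73)
33^12 ≡ 9 (mod 73)
33^18 ≡ 27 (mod 73)
33^24 ≡ 8 (mod 73)
33^36 ≡ 72 (mod 73)
33^72 ≡ 1 (mod 73) ✓
Therefore the multiplicative order of 33 modulo 73 is 72.

72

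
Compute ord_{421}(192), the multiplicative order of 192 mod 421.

ord(192) | φ(421) = 421 − 1 = 420 = 2^2 · 3 · 5 · 7.
Divisors of 420: 1, 2, 3, 4, 5, 6, 7, 10, 12, 14, 15, 20, 21, 28, 30, 35, 42, 60, 70, 84, 105, 140, 210, 420.
Compute 192^d (mod 421) for the divisors d until we hit 1:
192^1 ≡ 192
192^2 ≡ 237
192^3 ≡ 36
192^4 ≡ 176
192^5 ≡ 112
192^6 ≡ 33
192^7 ≡ 21
192^10 ≡ 335
192^12 ≡ 247
192^14 ≡ 20
192^15 ≡ 51
192^20 ≡ 239
192^21 ≡ 420
192^28 ≡ 400
192^30 ≡ 75
192^35 ≡ 401
192^42 ≡ 1
Hence ord(192) = 42.

42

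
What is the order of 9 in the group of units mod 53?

26

The order of 9 must divide φ(53) = 53 − 1 = 52 = 2^2 · 13.
Divisors of 52: 1, 2, 4, 13, 26, 52.
Test each divisor d:
9^1 ≡ 9
9^2 ≡ 28
9^4 ≡ 42
9^13 ≡ 52
9^26 ≡ 1
Therefore the multiplicative order of 9 modulo 53 is 26.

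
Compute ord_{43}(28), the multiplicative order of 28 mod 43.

ord(28) | φ(43) = 43 − 1 = 42 = 2 · 3 · 7.
Divisors of 42: 1, 2, 3, 6, 7, 14, 21, 42.
Check 28^d mod 43 for each divisor in increasing order:
28^1 ≡ 28 (mod 43)
28^2 ≡ 10 (mod 43)
28^3 ≡ 22 (mod 43)
28^6 ≡ 11 (mod 43)
28^7 ≡ 7 (mod 43)
28^14 ≡ 6 (mod 43)
28^21 ≡ 42 (mod 43)
28^42 ≡ 1 (mod 43) ✓
So ord_43(28) = 42.

42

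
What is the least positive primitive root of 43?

3

φ(43) = 43 − 1 = 42 = 2 · 3 · 7.
Test candidates g = 2, 3, … against the prime factors q ∈ {2, 3, 7} of φ(43): g is a generator iff g^(42/q) ≢ 1 for every such q.
g = 2: 2^21 ≡ 42; 2^14 ≡ 1 — hits 1, so not a primitive root.
g = 3: 3^21 ≡ 42; 3^14 ≡ 36; 3^6 ≡ 41 — none is 1, so 3 is a primitive root.
The smallest primitive root modulo 43 is 3.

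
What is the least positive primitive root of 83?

2

φ(83) = 83 − 1 = 82 = 2 · 41.
g is a primitive root iff g^(82/q) ≢ 1 (mod 83) for each prime q ∈ {2, 41}.
g = 2: 2^41 ≡ 82; 2^2 ≡ 4 — none is 1, so 2 is a primitive root.
The smallest primitive root modulo 83 is 2.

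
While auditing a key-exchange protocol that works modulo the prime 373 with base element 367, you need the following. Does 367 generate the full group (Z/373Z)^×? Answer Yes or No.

φ(373) = 373 − 1 = 372 = 2^2 · 3 · 31.
An element g generates (Z/373Z)^× iff g^(372/q) ≢ 1 (mod 373) for each prime q ∈ {2, 3, 31}.
367^186 ≡ 372 (mod 373)  [q = 2: ≢ 1 ✓]
367^124 ≡ 88 (mod 373)  [q = 3: ≢ 1 ✓]
367^12 ≡ 215 (mod 373)  [q = 31: ≢ 1 ✓]
None equal 1, so ord_373(367) = 372: 367 is a primitive root.

Yes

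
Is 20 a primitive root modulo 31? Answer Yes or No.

φ(31) = 31 − 1 = 30 = 2 · 3 · 5.
20 is a primitive root mod 31 iff 20^(φ(31)/q) ≢ 1 for every prime q | φ(31), i.e. q ∈ {2, 3, 5}.
20^15 ≡ 1 (mod 31)  [q = 2: ≡ 1 ✗]
20^10 ≡ 5 (mod 31)  [q = 3: ≢ 1 ✓]
20^6 ≡ 4 (mod 31)  [q = 5: ≢ 1 ✓]
Since 20^15 ≡ 1, the order of 20 divides 15 < 30, so 20 is not a primitive root.

No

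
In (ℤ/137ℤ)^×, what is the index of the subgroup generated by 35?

Since 35 ∈ (Z/137Z)^×, its order divides φ(137) = 137 − 1 = 136 = 2^3 · 17.
Divisors of 136: 1, 2, 4, 8, 17, 34, 68, 136.
Compute 35^d (mod 137) for the divisors d until we hit 1:
35^1 ≡ 35
35^2 ≡ 129
35^4 ≡ 64
35^8 ≡ 123
35^17 ≡ 10
35^34 ≡ 100
35^68 ≡ 136
35^136 ≡ 1
Thus |⟨35⟩| = ord(35) = 136.
[(Z/137Z)^× : ⟨35⟩] = 136/136 = 1.

1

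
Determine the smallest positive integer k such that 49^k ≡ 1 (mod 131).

ord(49) | φ(131) = 131 − 1 = 130 = 2 · 5 · 13.
Divisors of 130: 1, 2, 5, 10, 13, 26, 65, 130.
Compute 49^d (mod 131) for the divisors d until we hit 1:
49^1 ≡ 49 (mod 131)
49^2 ≡ 43 (mod 131)
49^5 ≡ 80 (mod 131)
49^10 ≡ 112 (mod 131)
49^13 ≡ 53 (mod 131)
49^26 ≡ 58 (mod 131)
49^65 ≡ 1 (mod 131) ✓
Therefore the multiplicative order of 49 modulo 131 is 65.

65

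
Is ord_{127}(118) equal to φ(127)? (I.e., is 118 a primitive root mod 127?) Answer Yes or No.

φ(127) = 127 − 1 = 126 = 2 · 3^2 · 7.
It suffices to check that the order of 118 is not a proper divisor of 126: compute 118^(126/q) for q ∈ {2, 3, 7}.
118^63 ≡ 126 (mod 127)  [q = 2: ≢ 1 ✓]
118^42 ≡ 19 (mod 127)  [q = 3: ≢ 1 ✓]
118^18 ≡ 16 (mod 127)  [q = 7: ≢ 1 ✓]
Every test exponent gives a nontrivial residue, hence 118 generates the full group.

Yes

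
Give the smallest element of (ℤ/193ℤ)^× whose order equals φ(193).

φ(193) = 193 − 1 = 192 = 2^6 · 3.
g is a primitive root iff g^(192/q) ≢ 1 (mod 193) for each prime q ∈ {2, 3}.
g = 2: 2^96 ≡ 1 — hits 1, so not a primitive root.
g = 3: 3^96 ≡ 1 — hits 1, so not a primitive root.
g = 4: 4^96 ≡ 1 — hits 1, so not a primitive root.
g = 5: 5^96 ≡ 192; 5^64 ≡ 84 — none is 1, so 5 is a primitive root.
The smallest primitive root modulo 193 is 5.

5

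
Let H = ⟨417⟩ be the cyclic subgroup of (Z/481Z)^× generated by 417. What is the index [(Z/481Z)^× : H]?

144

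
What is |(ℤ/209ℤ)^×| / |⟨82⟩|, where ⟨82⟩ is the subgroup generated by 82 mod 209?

By Lagrange's theorem, ord_209(82) divides φ(209) = φ(11·19) = (11−1)·(19−1) = 10·18 = 180 = 2^2 · 3^2 · 5.
Divisors of 180: 1, 2, 3, 4, 5, 6, 9, 10, 12, 15, 18, 20, 30, 36, 45, 60, 90, 180.
Check 82^d mod 209 for each divisor in increasing order:
82^1 ≡ 82 (mod 209)
82^2 ≡ 36 (mod 209)
82^3 ≡ 26 (mod 209)
82^4 ≡ 42 (mod 209)
82^5 ≡ 100 (mod 209)
82^6 ≡ 49 (mod 209)
82^9 ≡ 20 (mod 209)
82^10 ≡ 177 (mod 209)
82^12 ≡ 102 (mod 209)
82^15 ≡ 144 (mod 209)
82^18 ≡ 191 (mod 209)
82^20 ≡ 188 (mod 209)
82^30 ≡ 45 (mod 209)
82^36 ≡ 115 (mod 209)
82^45 ≡ 1 (mod 209) ✓
Thus |⟨82⟩| = ord(82) = 45.
The index is φ(209) / ord(82) = 180 / 45 = 4.

4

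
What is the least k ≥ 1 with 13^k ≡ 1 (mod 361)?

342

ord(13) | φ(361) = φ(19^2) = 19·(19−1) = 342 = 2 · 3^2 · 19.
Divisors of 342: 1, 2, 3, 6, 9, 18, 19, 38, 57, 114, 171, 342.
Test each divisor d:
13^1 ≡ 13 (mod 361)
13^2 ≡ 169 (mod 361)
13^3 ≡ 31 (mod 361)
13^6 ≡ 239 (mod 361)
13^9 ≡ 189 (mod 361)
13^18 ≡ 343 (mod 361)
13^19 ≡ 127 (mod 361)
13^38 ≡ 245 (mod 361)
13^57 ≡ 69 (mod 361)
13^114 ≡ 68 (mod 361)
13^171 ≡ 360 (mod 361)
13^342 ≡ 1 (mod 361) ✓
So ord_361(13) = 342.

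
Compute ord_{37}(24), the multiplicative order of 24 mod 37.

Since 24 ∈ (Z/37Z)^×, its order divides φ(37) = 37 − 1 = 36 = 2^2 · 3^2.
Divisors of 36: 1, 2, 3, 4, 6, 9, 12, 18, 36.
Compute 24^d (mod 37) for the divisors d until we hit 1:
24^1 ≡ 24
24^2 ≡ 21
24^3 ≡ 23
24^4 ≡ 34
24^6 ≡ 11
24^9 ≡ 31
24^12 ≡ 10
24^18 ≡ 36
24^36 ≡ 1
The smallest such exponent is 36, so the order of 24 is 36.

36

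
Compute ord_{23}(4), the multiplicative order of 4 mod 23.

11

The order of 4 must divide φ(23) = 23 − 1 = 22 = 2 · 11.
Divisors of 22: 1, 2, 11, 22.
Test each divisor d:
4^1 ≡ 4
4^2 ≡ 16
4^11 ≡ 1
Hence ord(4) = 11.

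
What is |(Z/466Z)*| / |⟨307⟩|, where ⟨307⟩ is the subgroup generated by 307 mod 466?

8

By Lagrange's theorem, ord_466(307) divides φ(466) = φ(2)·φ(233) = 1·232 = 232 = 2^3 · 29.
Divisors of 232: 1, 2, 4, 8, 29, 58, 116, 232.
Evaluate successive powers at the divisors of 232:
307^1 ≡ 307 (mod 466)
307^2 ≡ 117 (mod 466)
307^4 ≡ 175 (mod 466)
307^8 ≡ 335 (mod 466)
307^29 ≡ 1 (mod 466) ✓
Thus |⟨307⟩| = ord(307) = 29.
[(Z/466Z)^× : ⟨307⟩] = 232/29 = 8.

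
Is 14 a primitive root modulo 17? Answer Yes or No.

φ(17) = 17 − 1 = 16 = 2^4.
It suffices to check that the order of 14 is not a proper divisor of 16: compute 14^(16/q) for q ∈ {2}.
14^8 ≡ 16 (mod 17)  [q = 2: ≢ 1 ✓]
Every test exponent gives a nontrivial residue, hence 14 generates the full group.

Yes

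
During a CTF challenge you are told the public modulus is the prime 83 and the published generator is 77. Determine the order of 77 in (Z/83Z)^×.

41

Since 77 ∈ (Z/83Z)^×, its order divides φ(83) = 83 − 1 = 82 = 2 · 41.
Divisors of 82: 1, 2, 41, 82.
Check 77^d mod 83 for each divisor in increasing order:
77^1 ≡ 77
77^2 ≡ 36
77^41 ≡ 1
The smallest such exponent is 41, so the order of 77 is 41.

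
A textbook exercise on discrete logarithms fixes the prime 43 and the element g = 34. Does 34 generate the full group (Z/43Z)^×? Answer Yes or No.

Yes

φ(43) = 43 − 1 = 42 = 2 · 3 · 7.
34 is a primitive root mod 43 iff 34^(φ(43)/q) ≢ 1 for every prime q | φ(43), i.e. q ∈ {2, 3, 7}.
34^21 ≡ 42 (mod 43)  [q = 2: ≢ 1 ✓]
34^14 ≡ 6 (mod 43)  [q = 3: ≢ 1 ✓]
34^6 ≡ 4 (mod 43)  [q = 7: ≢ 1 ✓]
All checks pass, so 34 has order 42 and is a primitive root modulo 43.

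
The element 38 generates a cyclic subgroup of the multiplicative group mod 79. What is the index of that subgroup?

The order of 38 must divide φ(79) = 79 − 1 = 78 = 2 · 3 · 13.
Divisors of 78: 1, 2, 3, 6, 13, 26, 39, 78.
Evaluate successive powers at the divisors of 78:
38^1 ≡ 38 (mod 79)
38^2 ≡ 22 (mod 79)
38^3 ≡ 46 (mod 79)
38^6 ≡ 62 (mod 79)
38^13 ≡ 1 (mod 79) ✓
Thus |⟨38⟩| = ord(38) = 13.
The index is φ(79) / ord(38) = 78 / 13 = 6.

6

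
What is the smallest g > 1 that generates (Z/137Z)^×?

φ(137) = 137 − 1 = 136 = 2^3 · 17.
Test candidates g = 2, 3, … against the prime factors q ∈ {2, 17} of φ(137): g is a generator iff g^(136/q) ≢ 1 for every such q.
g = 2: 2^68 ≡ 1 — hits 1, so not a primitive root.
g = 3: 3^68 ≡ 136; 3^8 ≡ 122 — none is 1, so 3 is a primitive root.
So 3 is the smallest generator of (Z/137Z)^×.

3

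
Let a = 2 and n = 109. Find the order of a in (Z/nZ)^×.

36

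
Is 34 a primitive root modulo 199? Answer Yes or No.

φ(199) = 199 − 1 = 198 = 2 · 3^2 · 11.
Test 34^(198/q) mod 199 for each prime factor q of 198:
34^99 ≡ 198 (mod 199)  [q = 2: ≢ 1 ✓]
34^66 ≡ 106 (mod 199)  [q = 3: ≢ 1 ✓]
34^18 ≡ 114 (mod 199)  [q = 11: ≢ 1 ✓]
All checks pass, so 34 has order 198 and is a primitive root modulo 199.

Yes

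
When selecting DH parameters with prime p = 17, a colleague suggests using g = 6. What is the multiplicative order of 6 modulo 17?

16

The order of 6 must divide φ(17) = 17 − 1 = 16 = 2^4.
Divisors of 16: 1, 2, 4, 8, 16.
Check 6^d mod 17 for each divisor in increasing order:
6^1 ≡ 6 (mod 17)
6^2 ≡ 2 (mod 17)
6^4 ≡ 4 (mod 17)
6^8 ≡ 16 (mod 17)
6^16 ≡ 1 (mod 17) ✓
Therefore the multiplicative order of 6 modulo 17 is 16.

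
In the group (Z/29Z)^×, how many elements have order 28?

φ(29) = 29 − 1 = 28 = 2^2 · 7.
In a cyclic group of order 28, there are φ(d) elements of order d for each divisor d of 28, and zero for non-divisors.
28 = 2^2 · 7 divides 28, and φ(28) = 12.

12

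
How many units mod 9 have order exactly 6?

2

φ(9) = φ(3^2) = 3·(3−1) = 6 = 2 · 3.
In a cyclic group of order 6, there are φ(d) elements of order d for each divisor d of 6, and zero for non-divisors.
6 = 2 · 3 divides 6, and φ(6) = 2.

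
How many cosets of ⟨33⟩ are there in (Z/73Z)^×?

ord(33) | φ(73) = 73 − 1 = 72 = 2^3 · 3^2.
Divisors of 72: 1, 2, 3, 4, 6, 8, 9, 12, 18, 24, 36, 72.
Evaluate successive powers at the divisors of 72:
33^1 ≡ 33 (mod 73)
33^2 ≡ 67 (mod 73)
33^3 ≡ 21 (mod 73)
33^4 ≡ 36 (mod 73)
33^6 ≡ 3 (mod 73)
33^8 ≡ 55 (mod 73)
33^9 ≡ 63 (mod 73)
33^12 ≡ 9 (mod 73)
33^18 ≡ 27 (mod 73)
33^24 ≡ 8 (mod 73)
33^36 ≡ 72 (mod 73)
33^72 ≡ 1 (mod 73) ✓
Thus |⟨33⟩| = ord(33) = 72.
The index is φ(73) / ord(33) = 72 / 72 = 1.

1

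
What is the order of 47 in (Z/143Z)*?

20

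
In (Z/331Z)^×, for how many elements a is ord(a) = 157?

φ(331) = 331 − 1 = 330 = 2 · 3 · 5 · 11.
(Z/331Z)^× is cyclic (|G| = 330); a cyclic group of order m has exactly φ(d) elements of each order d | m, and none otherwise.
157 does not divide 330, so no element of (Z/331Z)^× has order 157.

0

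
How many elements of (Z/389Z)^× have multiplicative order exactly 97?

96

φ(389) = 389 − 1 = 388 = 2^2 · 97.
In a cyclic group of order 388, there are φ(d) elements of order d for each divisor d of 388, and zero for non-divisors.
97 | 388, and φ(97) = 97 − 1 = 96.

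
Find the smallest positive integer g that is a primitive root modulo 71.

φ(71) = 71 − 1 = 70 = 2 · 5 · 7.
g is a primitive root iff g^(70/q) ≢ 1 (mod 71) for each prime q ∈ {2, 5, 7}.
g = 2: 2^35 ≡ 1 — hits 1, so not a primitive root.
g = 3: 3^35 ≡ 1 — hits 1, so not a primitive root.
g = 4: 4^35 ≡ 1 — hits 1, so not a primitive root.
g = 5: 5^35 ≡ 1 — hits 1, so not a primitive root.
g = 6: 6^35 ≡ 1 — hits 1, so not a primitive root.
g = 7: 7^35 ≡ 70; 7^14 ≡ 54; 7^10 ≡ 45 — none is 1, so 7 is a primitive root.
Hence the least primitive root of 71 is 7.

7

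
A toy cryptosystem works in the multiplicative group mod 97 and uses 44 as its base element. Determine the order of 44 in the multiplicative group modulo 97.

48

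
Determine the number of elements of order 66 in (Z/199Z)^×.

φ(199) = 199 − 1 = 198 = 2 · 3^2 · 11.
(Z/199Z)^× is cyclic (|G| = 198); a cyclic group of order m has exactly φ(d) elements of each order d | m, and none otherwise.
66 = 2 · 3 · 11 divides 198, and φ(66) = 20.

20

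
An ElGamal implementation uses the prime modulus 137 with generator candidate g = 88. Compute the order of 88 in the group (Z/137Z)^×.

Since 88 ∈ (Z/137Z)^×, its order divides φ(137) = 137 − 1 = 136 = 2^3 · 17.
Divisors of 136: 1, 2, 4, 8, 17, 34, 68, 136.
Compute 88^d (mod 137) for the divisors d until we hit 1:
88^1 ≡ 88
88^2 ≡ 72
88^4 ≡ 115
88^8 ≡ 73
88^17 ≡ 1
So ord_137(88) = 17.

17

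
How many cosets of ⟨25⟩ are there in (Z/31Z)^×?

By Lagrange's theorem, ord_31(25) divides φ(31) = 31 − 1 = 30 = 2 · 3 · 5.
Divisors of 30: 1, 2, 3, 5, 6, 10, 15, 30.
Compute 25^d (mod 31) for the divisors d until we hit 1:
25^1 ≡ 25
25^2 ≡ 5
25^3 ≡ 1
So ord_31(25) = 3, hence |⟨25⟩| = 3.
Index = |(Z/31Z)^×| / |⟨25⟩| = 30 / 3 = 10.

10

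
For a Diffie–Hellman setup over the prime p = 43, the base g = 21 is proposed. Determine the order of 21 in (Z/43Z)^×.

By Lagrange's theorem, ord_43(21) divides φ(43) = 43 − 1 = 42 = 2 · 3 · 7.
Divisors of 42: 1, 2, 3, 6, 7, 14, 21, 42.
Evaluate successive powers at the divisors of 42:
21^1 ≡ 21 (mod 43)
21^2 ≡ 11 (mod 43)
21^3 ≡ 16 (mod 43)
21^6 ≡ 41 (mod 43)
21^7 ≡ 1 (mod 43) ✓
Hence ord(21) = 7.

7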